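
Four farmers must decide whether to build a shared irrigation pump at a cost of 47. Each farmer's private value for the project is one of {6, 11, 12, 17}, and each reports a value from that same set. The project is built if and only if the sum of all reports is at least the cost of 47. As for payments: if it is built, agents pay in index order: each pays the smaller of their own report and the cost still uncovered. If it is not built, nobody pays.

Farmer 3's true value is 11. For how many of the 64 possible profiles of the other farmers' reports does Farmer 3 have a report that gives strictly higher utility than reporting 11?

10

Others report (11, 17, 17): truth gives 0; report 6 gives 5 > 0. Violating.
Others report (12, 12, 17): truth gives 0; report 6 gives 5 > 0. Violating.
Others report (12, 17, 12): truth gives 0; report 6 gives 5 > 0. Violating.
Others report (12, 17, 17): truth gives 0; report 6 gives 5 > 0. Violating.
Others report (6, 6, 6): truth gives 0; no alternative beats it.
Others report (6, 6, 11): truth gives 0; no alternative beats it.
(Checking all 64 profiles: 10 have a profitable deviation, 54 do not.)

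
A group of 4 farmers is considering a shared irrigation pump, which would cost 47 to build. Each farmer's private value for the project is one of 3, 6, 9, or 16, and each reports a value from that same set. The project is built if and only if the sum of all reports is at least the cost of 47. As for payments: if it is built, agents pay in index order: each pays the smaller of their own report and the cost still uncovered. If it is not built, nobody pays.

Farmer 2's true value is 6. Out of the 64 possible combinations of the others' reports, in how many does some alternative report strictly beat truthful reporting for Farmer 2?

1

Others report (16, 16, 16): truth gives 0; report 3 gives 3 > 0. Violating.
Others report (3, 3, 3): truth gives 0; no alternative beats it.
Others report (3, 3, 6): truth gives 0; no alternative beats it.
(Checking all 64 profiles: 1 has a profitable deviation, 63 do not.)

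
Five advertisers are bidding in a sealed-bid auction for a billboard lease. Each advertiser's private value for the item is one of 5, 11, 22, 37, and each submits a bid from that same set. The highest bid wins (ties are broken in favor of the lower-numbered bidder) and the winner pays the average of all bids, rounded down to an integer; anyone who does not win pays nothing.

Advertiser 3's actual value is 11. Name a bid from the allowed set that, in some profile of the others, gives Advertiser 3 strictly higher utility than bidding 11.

22

Suppose Advertiser 1 bids 5, Advertiser 2 bids 11, Advertiser 4 bids 5 and Advertiser 5 bids 5.
Bid 11: loses, pays 0, utility 0.
Bid 22: wins, pays 9, utility 11 - 9 = 2.
So bidding 22 beats truth here (2 > 0).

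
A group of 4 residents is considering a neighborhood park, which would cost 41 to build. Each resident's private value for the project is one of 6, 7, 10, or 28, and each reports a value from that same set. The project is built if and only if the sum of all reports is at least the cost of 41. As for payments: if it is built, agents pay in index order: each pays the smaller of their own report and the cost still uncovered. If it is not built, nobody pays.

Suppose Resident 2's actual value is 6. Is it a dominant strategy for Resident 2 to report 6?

Check each profile of the others' reports and compare truth against every alternative report.
Others report (6, 6, 28): truth gives 0, best alternative gives -1.
Others report (6, 7, 28): truth gives 0, best alternative gives -1.
Others report (6, 10, 28): truth gives 0, best alternative gives -1.
Others report (6, 28, 6): truth gives 0, best alternative gives -1.
Others report (6, 28, 7): truth gives 0, best alternative gives -1.
Others report (6, 28, 10): truth gives 0, best alternative gives -1.
(Remaining 58 profiles checked similarly; truth is weakly best in each.)
In every case the truthful report is at least as good as any alternative, so it is a dominant strategy.

Yes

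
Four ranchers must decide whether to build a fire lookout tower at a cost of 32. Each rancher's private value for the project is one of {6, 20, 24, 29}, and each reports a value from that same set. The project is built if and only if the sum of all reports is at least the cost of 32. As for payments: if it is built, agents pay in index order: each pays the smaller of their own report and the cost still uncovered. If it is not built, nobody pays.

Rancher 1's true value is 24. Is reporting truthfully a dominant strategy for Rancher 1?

Consider the case where Rancher 2 reports 6, Rancher 3 reports 6 and Rancher 4 reports 6.
Truthful report 24: project built, pays 24, utility 24 - 24 = 0.
Report 20 instead: project built, pays 20, utility 24 - 20 = 4.
Since 4 > 0, reporting 20 is strictly better here, so truthful reporting is not dominant.

No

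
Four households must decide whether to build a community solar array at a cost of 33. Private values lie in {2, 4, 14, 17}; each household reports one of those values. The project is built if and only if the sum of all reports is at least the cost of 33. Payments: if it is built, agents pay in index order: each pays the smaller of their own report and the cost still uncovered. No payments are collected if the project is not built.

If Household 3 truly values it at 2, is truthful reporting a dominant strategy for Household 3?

Check each profile of the others' reports and compare truth against every alternative report.
Others report (2, 14, 14): truth gives 0, best alternative gives -2.
Others report (2, 14, 17): truth gives 0, best alternative gives -2.
Others report (2, 17, 14): truth gives 0, best alternative gives -2.
Others report (2, 17, 17): truth gives 0, best alternative gives -2.
Others report (4, 14, 14): truth gives 0, best alternative gives -2.
Others report (4, 14, 17): truth gives 0, best alternative gives -2.
(Remaining 58 profiles checked similarly; truth is weakly best in each.)
In every case the truthful report is at least as good as any alternative, so it is a dominant strategy.

Yes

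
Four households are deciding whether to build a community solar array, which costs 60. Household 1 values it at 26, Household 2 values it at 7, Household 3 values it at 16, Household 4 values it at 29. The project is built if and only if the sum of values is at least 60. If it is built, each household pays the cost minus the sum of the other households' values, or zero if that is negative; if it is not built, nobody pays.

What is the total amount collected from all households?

19

Total value 78 ≥ cost 60, so it is built.
Household 1: others sum to 52; max(0, 60 - 52) = 8.
Household 2: others sum to 71; max(0, 60 - 71) = 0.
Household 3: others sum to 62; max(0, 60 - 62) = 0.
Household 4: others sum to 49; max(0, 60 - 49) = 11.
Total collected = 8 + 0 + 0 + 11 = 19.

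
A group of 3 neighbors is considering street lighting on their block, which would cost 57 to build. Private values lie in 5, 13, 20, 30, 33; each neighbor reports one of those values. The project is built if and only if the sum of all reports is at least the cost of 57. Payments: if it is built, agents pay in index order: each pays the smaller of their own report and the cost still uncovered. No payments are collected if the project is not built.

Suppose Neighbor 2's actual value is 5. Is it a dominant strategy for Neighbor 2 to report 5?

Yes

Check each profile of the others' reports and compare truth against every alternative report.
Others report (13, 33): truth gives 0, best alternative gives -8.
Others report (20, 30): truth gives 0, best alternative gives -8.
Others report (20, 33): truth gives 0, best alternative gives -8.
Others report (30, 20): truth gives 0, best alternative gives -8.
Others report (30, 30): truth gives 0, best alternative gives -8.
Others report (30, 33): truth gives 0, best alternative gives -8.
(Remaining 19 profiles checked similarly; truth is weakly best in each.)
In every case the truthful report is at least as good as any alternative, so it is a dominant strategy.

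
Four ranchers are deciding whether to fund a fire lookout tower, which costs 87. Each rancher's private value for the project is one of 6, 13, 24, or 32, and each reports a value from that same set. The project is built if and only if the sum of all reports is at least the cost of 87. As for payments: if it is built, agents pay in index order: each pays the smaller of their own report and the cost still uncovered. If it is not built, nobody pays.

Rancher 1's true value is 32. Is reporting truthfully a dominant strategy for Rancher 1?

Consider the case where Rancher 2 reports 6, Rancher 3 reports 32 and Rancher 4 reports 32.
Truthful report 32: project built, pays 32, utility 32 - 32 = 0.
Report 24 instead: project built, pays 24, utility 32 - 24 = 8.
Since 8 > 0, reporting 24 is strictly better here, so truthful reporting is not dominant.

No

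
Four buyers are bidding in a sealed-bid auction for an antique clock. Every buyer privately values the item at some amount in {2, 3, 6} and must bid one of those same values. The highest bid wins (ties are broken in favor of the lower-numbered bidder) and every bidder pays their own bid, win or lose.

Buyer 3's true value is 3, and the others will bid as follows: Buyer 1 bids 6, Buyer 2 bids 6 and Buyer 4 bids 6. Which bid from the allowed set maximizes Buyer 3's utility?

Bid 2: loses but pays 2, utility -2.
Bid 3: loses but pays 3, utility -3.
Bid 6: loses but pays 6, utility -6.
The best choice is 2 with utility -2.

2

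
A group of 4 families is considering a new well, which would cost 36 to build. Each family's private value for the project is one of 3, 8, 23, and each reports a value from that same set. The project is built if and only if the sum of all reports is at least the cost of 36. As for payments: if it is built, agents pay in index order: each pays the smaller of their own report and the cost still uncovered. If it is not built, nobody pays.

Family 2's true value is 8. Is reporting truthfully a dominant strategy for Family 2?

No

Consider the case where Family 1 reports 3, Family 3 reports 8 and Family 4 reports 23.
Truthful report 8: project built, pays 8, utility 8 - 8 = 0.
Report 3 instead: project built, pays 3, utility 8 - 3 = 5.
Since 5 > 0, reporting 3 is strictly better here, so truthful reporting is not dominant.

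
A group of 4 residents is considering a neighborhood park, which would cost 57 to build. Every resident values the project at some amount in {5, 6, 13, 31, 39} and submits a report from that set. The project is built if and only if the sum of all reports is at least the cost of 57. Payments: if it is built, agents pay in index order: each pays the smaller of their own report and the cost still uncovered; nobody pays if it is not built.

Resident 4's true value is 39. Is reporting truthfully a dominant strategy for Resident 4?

Check each profile of the others' reports and compare truth against every alternative report.
Others report (6, 6, 13): truth gives 7, best alternative gives 0.
Others report (6, 13, 6): truth gives 7, best alternative gives 0.
Others report (13, 6, 6): truth gives 7, best alternative gives 0.
Others report (5, 6, 13): truth gives 6, best alternative gives 0.
Others report (5, 13, 6): truth gives 6, best alternative gives 0.
Others report (6, 5, 13): truth gives 6, best alternative gives 0.
(Remaining 119 profiles checked similarly; truth is weakly best in each.)
In every case the truthful report is at least as good as any alternative, so it is a dominant strategy.

Yes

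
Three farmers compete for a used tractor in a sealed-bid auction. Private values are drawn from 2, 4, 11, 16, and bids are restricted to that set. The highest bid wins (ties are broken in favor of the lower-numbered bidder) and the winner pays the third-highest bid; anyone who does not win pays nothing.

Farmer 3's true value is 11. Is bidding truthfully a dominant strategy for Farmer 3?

No

Consider the case where Farmer 1 bids 2 and Farmer 2 bids 11.
Truthful bid 11: loses, pays 0, utility 0.
Bid 16 instead: wins, pays 2, utility 11 - 2 = 9.
Since 9 > 0, bidding 16 is strictly better here, so truthful bidding is not dominant.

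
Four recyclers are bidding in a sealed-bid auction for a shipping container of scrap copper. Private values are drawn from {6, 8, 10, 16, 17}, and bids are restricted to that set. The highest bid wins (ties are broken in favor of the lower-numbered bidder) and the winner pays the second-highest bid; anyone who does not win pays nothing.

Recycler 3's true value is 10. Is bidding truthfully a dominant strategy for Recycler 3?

Check each profile of the others' bids and compare truth against every alternative bid.
Others bid (6, 6, 6): truth gives 4, best alternative gives 4.
Others bid (6, 6, 8): truth gives 2, best alternative gives 2.
Others bid (6, 8, 6): truth gives 2, best alternative gives 2.
Others bid (6, 8, 8): truth gives 2, best alternative gives 2.
Others bid (8, 6, 6): truth gives 2, best alternative gives 2.
Others bid (8, 6, 8): truth gives 2, best alternative gives 2.
(Remaining 119 profiles checked similarly; truth is weakly best in each.)
In every case the truthful bid is at least as good as any alternative, so it is a dominant strategy.

Yes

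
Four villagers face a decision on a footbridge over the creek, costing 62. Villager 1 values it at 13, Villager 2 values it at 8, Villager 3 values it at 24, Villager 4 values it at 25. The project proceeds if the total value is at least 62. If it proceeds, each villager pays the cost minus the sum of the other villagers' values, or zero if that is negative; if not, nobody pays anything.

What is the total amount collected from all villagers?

Total value 70 ≥ cost 62, so it is built.
Villager 1: others sum to 57; max(0, 62 - 57) = 5.
Villager 2: others sum to 62; max(0, 62 - 62) = 0.
Villager 3: others sum to 46; max(0, 62 - 46) = 16.
Villager 4: others sum to 45; max(0, 62 - 45) = 17.
Total collected = 5 + 0 + 16 + 17 = 38.

38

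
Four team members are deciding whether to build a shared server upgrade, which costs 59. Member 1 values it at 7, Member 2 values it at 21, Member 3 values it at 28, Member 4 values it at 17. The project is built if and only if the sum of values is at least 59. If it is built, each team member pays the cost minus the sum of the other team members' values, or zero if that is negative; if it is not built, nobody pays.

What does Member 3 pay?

Total value 73 ≥ cost 59, so the project is built.
The other team members' values sum to 45.
Cost minus that sum is 59 - 45 = 14.

14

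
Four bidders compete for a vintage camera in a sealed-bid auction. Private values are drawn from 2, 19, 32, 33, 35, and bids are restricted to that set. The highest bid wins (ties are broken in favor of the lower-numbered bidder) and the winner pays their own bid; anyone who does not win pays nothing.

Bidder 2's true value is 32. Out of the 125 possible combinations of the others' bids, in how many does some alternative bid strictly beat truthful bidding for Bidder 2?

Others bid (2, 2, 2): truth gives 0; bid 19 gives 13 > 0. Violating.
Others bid (2, 2, 19): truth gives 0; bid 19 gives 13 > 0. Violating.
Others bid (2, 19, 2): truth gives 0; bid 19 gives 13 > 0. Violating.
Others bid (2, 19, 19): truth gives 0; bid 19 gives 13 > 0. Violating.
Others bid (2, 2, 32): truth gives 0; no alternative beats it.
Others bid (2, 2, 33): truth gives 0; no alternative beats it.
(Checking all 125 profiles: 4 have a profitable deviation, 121 do not.)

4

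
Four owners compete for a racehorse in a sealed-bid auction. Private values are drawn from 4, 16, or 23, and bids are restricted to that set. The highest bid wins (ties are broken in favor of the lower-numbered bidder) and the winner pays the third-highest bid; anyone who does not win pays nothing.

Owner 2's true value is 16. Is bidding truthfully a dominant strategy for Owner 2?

No

Consider the case where Owner 1 bids 4, Owner 3 bids 4 and Owner 4 bids 23.
Truthful bid 16: loses, pays 0, utility 0.
Bid 23 instead: wins, pays 4, utility 16 - 4 = 12.
Since 12 > 0, bidding 23 is strictly better here, so truthful bidding is not dominant.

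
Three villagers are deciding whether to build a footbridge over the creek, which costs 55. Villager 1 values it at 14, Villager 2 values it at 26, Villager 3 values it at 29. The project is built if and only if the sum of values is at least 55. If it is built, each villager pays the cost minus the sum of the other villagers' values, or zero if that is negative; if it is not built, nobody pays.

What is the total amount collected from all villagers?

Total value 69 ≥ cost 55, so it is built.
Villager 1: others sum to 55; max(0, 55 - 55) = 0.
Villager 2: others sum to 43; max(0, 55 - 43) = 12.
Villager 3: others sum to 40; max(0, 55 - 40) = 15.
Total collected = 0 + 12 + 15 = 27.

27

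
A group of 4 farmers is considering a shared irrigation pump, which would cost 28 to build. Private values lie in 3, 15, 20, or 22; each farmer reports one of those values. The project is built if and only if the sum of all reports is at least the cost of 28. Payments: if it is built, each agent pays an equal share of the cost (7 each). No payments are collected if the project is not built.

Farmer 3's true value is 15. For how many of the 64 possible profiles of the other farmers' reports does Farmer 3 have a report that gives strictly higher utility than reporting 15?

1

Others report (3, 3, 3): truth gives 0; report 20 gives 8 > 0. Violating.
Others report (3, 3, 15): truth gives 8; no alternative beats it.
Others report (3, 3, 20): truth gives 8; no alternative beats it.
(Checking all 64 profiles: 1 has a profitable deviation, 63 do not.)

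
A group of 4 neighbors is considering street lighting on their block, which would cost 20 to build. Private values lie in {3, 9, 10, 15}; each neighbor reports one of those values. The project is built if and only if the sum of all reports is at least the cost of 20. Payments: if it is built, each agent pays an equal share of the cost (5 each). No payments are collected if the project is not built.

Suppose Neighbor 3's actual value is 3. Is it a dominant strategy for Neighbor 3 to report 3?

Check each profile of the others' reports and compare truth against every alternative report.
Others report (3, 3, 9): truth gives 0, best alternative gives -2.
Others report (3, 3, 10): truth gives 0, best alternative gives -2.
Others report (3, 9, 3): truth gives 0, best alternative gives -2.
Others report (3, 10, 3): truth gives 0, best alternative gives -2.
Others report (9, 3, 3): truth gives 0, best alternative gives -2.
Others report (10, 3, 3): truth gives 0, best alternative gives -2.
(Remaining 58 profiles checked similarly; truth is weakly best in each.)
In every case the truthful report is at least as good as any alternative, so it is a dominant strategy.

Yes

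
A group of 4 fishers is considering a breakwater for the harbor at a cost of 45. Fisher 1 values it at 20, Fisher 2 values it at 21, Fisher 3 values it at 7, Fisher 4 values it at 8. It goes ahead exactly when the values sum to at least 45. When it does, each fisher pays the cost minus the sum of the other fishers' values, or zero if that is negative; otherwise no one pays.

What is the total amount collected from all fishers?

19

Total value 56 ≥ cost 45, so it is built.
Fisher 1: others sum to 36; max(0, 45 - 36) = 9.
Fisher 2: others sum to 35; max(0, 45 - 35) = 10.
Fisher 3: others sum to 49; max(0, 45 - 49) = 0.
Fisher 4: others sum to 48; max(0, 45 - 48) = 0.
Total collected = 9 + 10 + 0 + 0 = 19.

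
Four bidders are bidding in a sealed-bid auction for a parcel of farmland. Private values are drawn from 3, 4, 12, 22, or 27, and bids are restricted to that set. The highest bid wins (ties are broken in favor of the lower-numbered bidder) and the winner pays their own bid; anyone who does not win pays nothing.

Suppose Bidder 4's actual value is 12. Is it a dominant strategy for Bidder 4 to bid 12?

Consider the case where Bidder 1 bids 3, Bidder 2 bids 3 and Bidder 3 bids 3.
Truthful bid 12: wins, pays 12, utility 12 - 12 = 0.
Bid 4 instead: wins, pays 4, utility 12 - 4 = 8.
Since 8 > 0, bidding 4 is strictly better here, so truthful bidding is not dominant.

No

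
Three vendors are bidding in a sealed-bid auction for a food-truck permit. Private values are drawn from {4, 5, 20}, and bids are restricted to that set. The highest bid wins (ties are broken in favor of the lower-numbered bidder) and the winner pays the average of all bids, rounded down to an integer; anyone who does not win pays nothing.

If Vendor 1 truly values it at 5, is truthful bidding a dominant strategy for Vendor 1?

Yes

Check each profile of the others' bids and compare truth against every alternative bid.
Others bid (4, 5): truth gives 1, best alternative gives 0.
Others bid (5, 4): truth gives 1, best alternative gives 0.
Others bid (4, 4): truth gives 1, best alternative gives 1.
Others bid (4, 20): truth gives 0, best alternative gives 0.
Others bid (5, 5): truth gives 0, best alternative gives 0.
Others bid (5, 20): truth gives 0, best alternative gives 0.
(Remaining 3 profiles checked similarly; truth is weakly best in each.)
In every case the truthful bid is at least as good as any alternative, so it is a dominant strategy.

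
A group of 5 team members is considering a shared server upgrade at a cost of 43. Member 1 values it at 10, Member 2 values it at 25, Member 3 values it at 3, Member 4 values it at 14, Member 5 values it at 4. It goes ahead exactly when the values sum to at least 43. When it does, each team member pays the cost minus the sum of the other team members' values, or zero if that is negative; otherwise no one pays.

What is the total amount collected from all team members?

13

Total value 56 ≥ cost 43, so it is built.
Member 1: others sum to 46; max(0, 43 - 46) = 0.
Member 2: others sum to 31; max(0, 43 - 31) = 12.
Member 3: others sum to 53; max(0, 43 - 53) = 0.
Member 4: others sum to 42; max(0, 43 - 42) = 1.
Member 5: others sum to 52; max(0, 43 - 52) = 0.
Total collected = 0 + 12 + 0 + 1 + 0 = 13.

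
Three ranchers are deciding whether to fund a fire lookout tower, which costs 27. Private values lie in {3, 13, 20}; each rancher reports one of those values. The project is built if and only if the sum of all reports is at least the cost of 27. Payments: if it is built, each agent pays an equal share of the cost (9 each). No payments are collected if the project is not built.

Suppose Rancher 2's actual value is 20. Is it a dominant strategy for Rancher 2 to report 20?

Check each profile of the others' reports and compare truth against every alternative report.
Others report (3, 13): truth gives 11, best alternative gives 11.
Others report (3, 20): truth gives 11, best alternative gives 11.
Others report (13, 3): truth gives 11, best alternative gives 11.
Others report (13, 13): truth gives 11, best alternative gives 11.
Others report (13, 20): truth gives 11, best alternative gives 11.
Others report (20, 3): truth gives 11, best alternative gives 11.
(Remaining 3 profiles checked similarly; truth is weakly best in each.)
In every case the truthful report is at least as good as any alternative, so it is a dominant strategy.

Yes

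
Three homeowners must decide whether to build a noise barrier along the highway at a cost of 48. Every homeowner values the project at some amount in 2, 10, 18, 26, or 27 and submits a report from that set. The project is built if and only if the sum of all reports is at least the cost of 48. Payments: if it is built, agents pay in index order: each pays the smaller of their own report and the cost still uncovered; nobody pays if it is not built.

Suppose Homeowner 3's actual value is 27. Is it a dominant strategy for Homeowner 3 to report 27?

Check each profile of the others' reports and compare truth against every alternative report.
Others report (26, 26): truth gives 27, best alternative gives 27.
Others report (26, 27): truth gives 27, best alternative gives 27.
Others report (27, 26): truth gives 27, best alternative gives 27.
Others report (27, 27): truth gives 27, best alternative gives 27.
Others report (18, 27): truth gives 24, best alternative gives 24.
Others report (27, 18): truth gives 24, best alternative gives 24.
(Remaining 19 profiles checked similarly; truth is weakly best in each.)
In every case the truthful report is at least as good as any alternative, so it is a dominant strategy.

Yes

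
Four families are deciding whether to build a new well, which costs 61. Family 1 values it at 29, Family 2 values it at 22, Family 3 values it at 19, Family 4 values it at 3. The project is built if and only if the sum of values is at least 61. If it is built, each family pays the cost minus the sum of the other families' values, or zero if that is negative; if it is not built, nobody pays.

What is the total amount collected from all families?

Total value 73 ≥ cost 61, so it is built.
Family 1: others sum to 44; max(0, 61 - 44) = 17.
Family 2: others sum to 51; max(0, 61 - 51) = 10.
Family 3: others sum to 54; max(0, 61 - 54) = 7.
Family 4: others sum to 70; max(0, 61 - 70) = 0.
Total collected = 17 + 10 + 7 + 0 = 34.

34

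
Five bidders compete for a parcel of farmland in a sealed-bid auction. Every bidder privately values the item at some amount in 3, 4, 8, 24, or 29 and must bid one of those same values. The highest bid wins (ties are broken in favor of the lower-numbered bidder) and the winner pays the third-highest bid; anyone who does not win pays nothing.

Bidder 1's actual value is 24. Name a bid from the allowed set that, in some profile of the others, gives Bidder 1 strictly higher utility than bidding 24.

29

Suppose Bidder 2 bids 3, Bidder 3 bids 3, Bidder 4 bids 3 and Bidder 5 bids 29.
Bid 24: loses, pays 0, utility 0.
Bid 29: wins, pays 3, utility 24 - 3 = 21.
So bidding 29 beats truth here (21 > 0).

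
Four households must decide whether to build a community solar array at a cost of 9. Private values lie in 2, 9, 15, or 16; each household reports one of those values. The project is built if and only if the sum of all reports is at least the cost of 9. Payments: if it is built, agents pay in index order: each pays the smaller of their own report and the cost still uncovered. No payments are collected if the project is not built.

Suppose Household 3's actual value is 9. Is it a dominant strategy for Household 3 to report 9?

No

Consider the case where Household 1 reports 2, Household 2 reports 2 and Household 4 reports 9.
Truthful report 9: project built, pays 5, utility 9 - 5 = 4.
Report 2 instead: project built, pays 2, utility 9 - 2 = 7.
Since 7 > 4, reporting 2 is strictly better here, so truthful reporting is not dominant.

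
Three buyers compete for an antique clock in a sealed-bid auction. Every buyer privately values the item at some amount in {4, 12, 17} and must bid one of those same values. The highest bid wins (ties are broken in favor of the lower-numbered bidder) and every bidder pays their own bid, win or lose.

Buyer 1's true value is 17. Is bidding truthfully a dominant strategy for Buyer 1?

No

Consider the case where Buyer 2 bids 4 and Buyer 3 bids 4.
Truthful bid 17: wins, pays 17, utility 17 - 17 = 0.
Bid 4 instead: wins, pays 4, utility 17 - 4 = 13.
Since 13 > 0, bidding 4 is strictly better here, so truthful bidding is not dominant.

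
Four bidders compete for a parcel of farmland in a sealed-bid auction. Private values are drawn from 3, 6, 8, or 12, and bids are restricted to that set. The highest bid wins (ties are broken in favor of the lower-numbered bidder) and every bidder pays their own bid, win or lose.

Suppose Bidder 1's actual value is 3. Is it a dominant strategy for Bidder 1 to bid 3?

Check each profile of the others' bids and compare truth against every alternative bid.
Others bid (3, 3, 3): truth gives 0, best alternative gives -3.
Others bid (3, 3, 12): truth gives -3, best alternative gives -6.
Others bid (3, 6, 12): truth gives -3, best alternative gives -6.
Others bid (3, 8, 12): truth gives -3, best alternative gives -6.
Others bid (3, 12, 3): truth gives -3, best alternative gives -6.
Others bid (3, 12, 6): truth gives -3, best alternative gives -6.
(Remaining 58 profiles checked similarly; truth is weakly best in each.)
In every case the truthful bid is at least as good as any alternative, so it is a dominant strategy.

Yes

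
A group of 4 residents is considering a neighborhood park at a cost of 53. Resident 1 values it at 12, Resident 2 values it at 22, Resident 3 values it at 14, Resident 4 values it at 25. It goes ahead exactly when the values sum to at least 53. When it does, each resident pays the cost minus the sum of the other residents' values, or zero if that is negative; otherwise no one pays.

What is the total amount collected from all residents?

Total value 73 ≥ cost 53, so it is built.
Resident 1: others sum to 61; max(0, 53 - 61) = 0.
Resident 2: others sum to 51; max(0, 53 - 51) = 2.
Resident 3: others sum to 59; max(0, 53 - 59) = 0.
Resident 4: others sum to 48; max(0, 53 - 48) = 5.
Total collected = 0 + 2 + 0 + 5 = 7.

7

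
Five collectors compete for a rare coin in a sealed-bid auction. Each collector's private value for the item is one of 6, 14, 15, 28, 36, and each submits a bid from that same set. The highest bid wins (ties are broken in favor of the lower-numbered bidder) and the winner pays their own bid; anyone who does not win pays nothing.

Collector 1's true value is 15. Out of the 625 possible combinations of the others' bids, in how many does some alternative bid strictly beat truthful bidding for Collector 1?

Others bid (6, 6, 6, 6): truth gives 0; bid 6 gives 9 > 0. Violating.
Others bid (6, 6, 6, 14): truth gives 0; bid 14 gives 1 > 0. Violating.
Others bid (6, 6, 14, 6): truth gives 0; bid 14 gives 1 > 0. Violating.
Others bid (6, 6, 14, 14): truth gives 0; bid 14 gives 1 > 0. Violating.
Others bid (6, 6, 6, 15): truth gives 0; no alternative beats it.
Others bid (6, 6, 6, 28): truth gives 0; no alternative beats it.
(Checking all 625 profiles: 16 have a profitable deviation, 609 do not.)

16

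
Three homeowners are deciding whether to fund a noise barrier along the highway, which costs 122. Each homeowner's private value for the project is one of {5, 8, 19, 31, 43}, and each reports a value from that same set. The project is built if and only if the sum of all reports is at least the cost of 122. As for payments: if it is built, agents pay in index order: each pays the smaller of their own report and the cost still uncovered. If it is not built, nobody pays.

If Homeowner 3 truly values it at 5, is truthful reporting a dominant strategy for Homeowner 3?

Yes

Check each profile of the others' reports and compare truth against every alternative report.
Others report (5, 5): truth gives 0, best alternative gives 0.
Others report (5, 8): truth gives 0, best alternative gives 0.
Others report (5, 19): truth gives 0, best alternative gives 0.
Others report (5, 31): truth gives 0, best alternative gives 0.
Others report (5, 43): truth gives 0, best alternative gives 0.
Others report (8, 5): truth gives 0, best alternative gives 0.
(Remaining 19 profiles checked similarly; truth is weakly best in each.)
In every case the truthful report is at least as good as any alternative, so it is a dominant strategy.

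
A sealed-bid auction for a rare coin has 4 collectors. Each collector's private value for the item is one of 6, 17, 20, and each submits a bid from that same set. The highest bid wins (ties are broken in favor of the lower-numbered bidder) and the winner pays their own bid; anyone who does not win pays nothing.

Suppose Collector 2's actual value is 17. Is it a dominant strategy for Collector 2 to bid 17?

Yes

Check each profile of the others' bids and compare truth against every alternative bid.
Others bid (6, 6, 6): truth gives 0, best alternative gives 0.
Others bid (6, 6, 17): truth gives 0, best alternative gives 0.
Others bid (6, 6, 20): truth gives 0, best alternative gives 0.
Others bid (6, 17, 6): truth gives 0, best alternative gives 0.
Others bid (6, 17, 17): truth gives 0, best alternative gives 0.
Others bid (6, 17, 20): truth gives 0, best alternative gives 0.
(Remaining 21 profiles checked similarly; truth is weakly best in each.)
In every case the truthful bid is at least as good as any alternative, so it is a dominant strategy.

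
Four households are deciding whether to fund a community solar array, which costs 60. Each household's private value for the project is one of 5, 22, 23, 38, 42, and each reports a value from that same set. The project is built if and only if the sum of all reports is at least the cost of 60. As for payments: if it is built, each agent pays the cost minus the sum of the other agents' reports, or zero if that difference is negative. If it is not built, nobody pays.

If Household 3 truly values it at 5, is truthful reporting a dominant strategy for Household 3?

Yes

Check each profile of the others' reports and compare truth against every alternative report.
Others report (5, 5, 38): truth gives 0, best alternative gives -7.
Others report (5, 38, 5): truth gives 0, best alternative gives -7.
Others report (38, 5, 5): truth gives 0, best alternative gives -7.
Others report (5, 22, 22): truth gives 0, best alternative gives -6.
Others report (22, 5, 22): truth gives 0, best alternative gives -6.
Others report (22, 22, 5): truth gives 0, best alternative gives -6.
(Remaining 119 profiles checked similarly; truth is weakly best in each.)
In every case the truthful report is at least as good as any alternative, so it is a dominant strategy.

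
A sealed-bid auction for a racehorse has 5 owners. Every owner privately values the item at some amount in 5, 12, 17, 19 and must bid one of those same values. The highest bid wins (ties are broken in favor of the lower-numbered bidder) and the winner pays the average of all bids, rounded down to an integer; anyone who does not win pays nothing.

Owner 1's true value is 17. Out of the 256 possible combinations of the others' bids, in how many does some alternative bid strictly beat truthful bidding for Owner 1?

160

Others bid (5, 5, 5, 5): truth gives 10; bid 5 gives 12 > 10. Violating.
Others bid (5, 5, 5, 12): truth gives 9; bid 12 gives 10 > 9. Violating.
Others bid (5, 5, 5, 19): truth gives 0; bid 19 gives 7 > 0. Violating.
Others bid (5, 5, 12, 5): truth gives 9; bid 12 gives 10 > 9. Violating.
Others bid (5, 5, 5, 17): truth gives 8; no alternative beats it.
Others bid (5, 5, 12, 17): truth gives 6; no alternative beats it.
(Checking all 256 profiles: 160 have a profitable deviation, 96 do not.)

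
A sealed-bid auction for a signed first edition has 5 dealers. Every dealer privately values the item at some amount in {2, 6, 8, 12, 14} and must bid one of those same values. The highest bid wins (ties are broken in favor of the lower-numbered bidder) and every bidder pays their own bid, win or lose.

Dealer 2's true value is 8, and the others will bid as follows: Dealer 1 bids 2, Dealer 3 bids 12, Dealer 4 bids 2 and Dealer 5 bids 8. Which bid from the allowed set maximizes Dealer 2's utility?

Bid 2: loses but pays 2, utility -2.
Bid 6: loses but pays 6, utility -6.
Bid 8: loses but pays 8, utility -8.
Bid 12: wins, pays 12, utility 8 - 12 = -4.
Bid 14: wins, pays 14, utility 8 - 14 = -6.
The best choice is 2 with utility -2.

2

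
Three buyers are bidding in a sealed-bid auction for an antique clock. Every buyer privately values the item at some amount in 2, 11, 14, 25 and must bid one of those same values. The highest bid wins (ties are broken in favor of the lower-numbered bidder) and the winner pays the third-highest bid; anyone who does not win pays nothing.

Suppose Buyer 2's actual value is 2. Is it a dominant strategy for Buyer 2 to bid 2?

Check each profile of the others' bids and compare truth against every alternative bid.
Others bid (2, 2): truth gives 0, best alternative gives 0.
Others bid (2, 11): truth gives 0, best alternative gives 0.
Others bid (2, 14): truth gives 0, best alternative gives 0.
Others bid (2, 25): truth gives 0, best alternative gives 0.
Others bid (11, 2): truth gives 0, best alternative gives 0.
Others bid (11, 11): truth gives 0, best alternative gives 0.
(Remaining 10 profiles checked similarly; truth is weakly best in each.)
In every case the truthful bid is at least as good as any alternative, so it is a dominant strategy.

Yes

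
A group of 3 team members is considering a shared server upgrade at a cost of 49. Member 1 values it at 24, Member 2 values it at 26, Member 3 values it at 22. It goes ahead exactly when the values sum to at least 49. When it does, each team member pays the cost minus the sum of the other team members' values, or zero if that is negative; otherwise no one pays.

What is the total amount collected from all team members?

Total value 72 ≥ cost 49, so it is built.
Member 1: others sum to 48; max(0, 49 - 48) = 1.
Member 2: others sum to 46; max(0, 49 - 46) = 3.
Member 3: others sum to 50; max(0, 49 - 50) = 0.
Total collected = 1 + 3 + 0 = 4.

4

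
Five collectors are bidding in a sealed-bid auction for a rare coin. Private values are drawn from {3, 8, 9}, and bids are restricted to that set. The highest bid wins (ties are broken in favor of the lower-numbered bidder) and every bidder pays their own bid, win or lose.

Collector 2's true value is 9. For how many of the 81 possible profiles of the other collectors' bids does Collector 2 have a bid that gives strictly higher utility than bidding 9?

Others bid (3, 3, 3, 3): truth gives 0; bid 8 gives 1 > 0. Violating.
Others bid (3, 3, 3, 8): truth gives 0; bid 8 gives 1 > 0. Violating.
Others bid (3, 3, 8, 3): truth gives 0; bid 8 gives 1 > 0. Violating.
Others bid (3, 3, 8, 8): truth gives 0; bid 8 gives 1 > 0. Violating.
Others bid (3, 3, 3, 9): truth gives 0; no alternative beats it.
Others bid (3, 3, 8, 9): truth gives 0; no alternative beats it.
(Checking all 81 profiles: 35 have a profitable deviation, 46 do not.)

35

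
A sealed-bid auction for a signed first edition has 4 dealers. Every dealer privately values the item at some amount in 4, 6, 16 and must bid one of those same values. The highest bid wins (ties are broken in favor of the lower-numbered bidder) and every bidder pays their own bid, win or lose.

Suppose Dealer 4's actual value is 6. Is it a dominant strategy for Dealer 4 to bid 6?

No

Consider the case where Dealer 1 bids 4, Dealer 2 bids 4 and Dealer 3 bids 6.
Truthful bid 6: loses but pays 6, utility -6.
Bid 4 instead: loses but pays 4, utility -4.
Since -4 > -6, bidding 4 is strictly better here, so truthful bidding is not dominant.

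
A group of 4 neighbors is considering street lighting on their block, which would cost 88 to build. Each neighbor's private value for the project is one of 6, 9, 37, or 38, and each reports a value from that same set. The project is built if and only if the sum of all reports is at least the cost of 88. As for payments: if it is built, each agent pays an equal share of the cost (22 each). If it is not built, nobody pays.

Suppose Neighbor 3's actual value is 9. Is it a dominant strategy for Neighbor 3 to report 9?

No

Consider the case where Neighbor 1 reports 6, Neighbor 2 reports 37 and Neighbor 4 reports 37.
Truthful report 9: project built, pays 22, utility 9 - 22 = -13.
Report 6 instead: project not built, utility 0.
Since 0 > -13, reporting 6 is strictly better here, so truthful reporting is not dominant.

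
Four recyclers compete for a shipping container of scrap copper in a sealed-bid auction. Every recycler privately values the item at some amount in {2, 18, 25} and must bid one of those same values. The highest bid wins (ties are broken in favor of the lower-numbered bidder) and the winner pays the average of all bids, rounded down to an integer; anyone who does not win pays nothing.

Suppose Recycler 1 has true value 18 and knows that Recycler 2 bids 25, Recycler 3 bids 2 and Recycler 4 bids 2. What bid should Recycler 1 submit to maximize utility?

25

Bid 2: loses, pays 0, utility 0.
Bid 18: loses, pays 0, utility 0.
Bid 25: wins, pays 13, utility 18 - 13 = 5.
The best choice is 25 with utility 5.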